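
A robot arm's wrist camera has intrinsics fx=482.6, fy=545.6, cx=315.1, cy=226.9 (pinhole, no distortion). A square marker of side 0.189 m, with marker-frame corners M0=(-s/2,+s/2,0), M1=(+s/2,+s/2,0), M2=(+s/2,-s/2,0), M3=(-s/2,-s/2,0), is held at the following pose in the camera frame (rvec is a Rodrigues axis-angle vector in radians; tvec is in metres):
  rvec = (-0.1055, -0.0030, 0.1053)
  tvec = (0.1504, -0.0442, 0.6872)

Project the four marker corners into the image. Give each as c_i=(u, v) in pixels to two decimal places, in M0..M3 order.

Intrinsics K: fx=482.6, fy=545.6, cx=315.1, cy=226.9
Marker side s = 0.189 m; corners in marker frame (Z=0):
  M0 = (-0.0945, +0.0945, 0)
  M1 = (+0.0945, +0.0945, 0)
  M2 = (+0.0945, -0.0945, 0)
  M3 = (-0.0945, -0.0945, 0)
rvec = (-0.1055, -0.0030, 0.1053), |rvec| = θ = 0.14909 rad = 8.542°
Rodrigues: sinθ=0.14854, 1−cosθ=0.01109; R = I + sinθ·[k]× + (1−cosθ)·[k]×²:
    [+0.99446 -0.10475 -0.00853]
    [+0.10507 +0.98891 +0.10495]
    [-0.00256 -0.10527 +0.99444]
t = (0.1504, -0.0442, 0.6872) m
M0: Pc = R·M0+t = (+0.04652, +0.03932, +0.67749); u = 482.6·(+0.04652)/0.67749 + 315.1 = 348.2407, v = 545.6·(+0.03932)/0.67749 + 226.9 = 258.5678
M1: Pc = R·M1+t = (+0.23448, +0.05918, +0.67701); u = 482.6·(+0.23448)/0.67701 + 315.1 = 482.2448, v = 545.6·(+0.05918)/0.67701 + 226.9 = 274.5938
M2: Pc = R·M2+t = (+0.25428, -0.12772, +0.69691); u = 482.6·(+0.25428)/0.69691 + 315.1 = 491.1832, v = 545.6·(-0.12772)/0.69691 + 226.9 = 126.9070
M3: Pc = R·M3+t = (+0.06632, -0.14758, +0.69739); u = 482.6·(+0.06632)/0.69739 + 315.1 = 360.9958, v = 545.6·(-0.14758)/0.69739 + 226.9 = 111.4405

c0=(348.24, 258.57) c1=(482.24, 274.59) c2=(491.18, 126.91) c3=(361.00, 111.44)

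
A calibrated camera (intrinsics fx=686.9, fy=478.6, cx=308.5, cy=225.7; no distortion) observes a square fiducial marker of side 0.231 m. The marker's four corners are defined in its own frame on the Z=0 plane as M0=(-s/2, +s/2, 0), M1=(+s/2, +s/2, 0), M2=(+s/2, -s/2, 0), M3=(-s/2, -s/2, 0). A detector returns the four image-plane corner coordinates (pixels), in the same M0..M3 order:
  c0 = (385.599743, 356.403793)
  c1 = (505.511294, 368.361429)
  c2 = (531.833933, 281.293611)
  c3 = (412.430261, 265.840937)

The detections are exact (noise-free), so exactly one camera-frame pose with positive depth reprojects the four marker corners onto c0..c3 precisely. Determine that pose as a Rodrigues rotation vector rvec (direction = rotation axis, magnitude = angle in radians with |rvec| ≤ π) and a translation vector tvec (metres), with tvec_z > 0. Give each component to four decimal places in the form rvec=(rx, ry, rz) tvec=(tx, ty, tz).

rvec=(0.0432, -0.2019, 0.1967) tvec=(0.2679, 0.2348, 1.2147)

Intrinsics K: fx=686.9, fy=478.6, cx=308.5, cy=225.7
Marker side s = 0.231 m; corners in marker frame (Z=0):
  M0 = (-0.1155, +0.1155, 0)
  M1 = (+0.1155, +0.1155, 0)
  M2 = (+0.1155, -0.1155, 0)
  M3 = (-0.1155, -0.1155, 0)
Detected image corners:
  c0 = (385.599743, 356.403793) px
  c1 = (505.511294, 368.361429) px
  c2 = (531.833933, 281.293611) px
  c3 = (412.430261, 265.840937) px
Planar DLT: solve 8×8 A·h = b for H (H[2,2]=1):
  H  [+594.83416 -106.39463 +459.97205]
  H  [+112.55818 +390.31912 +318.20399]
  H  [+0.16745 +0.01882 +1.00000]
B = K⁻¹H; ‖b₁‖=0.823256, ‖b₂‖=0.823256; λ = 2/(‖b₁‖+‖b₂‖) = 1.214689, sign → tz>0 ⇒ λ=+1.214689
r₁ = λ·B[:,0] = (+0.96053,+0.18975,+0.20340); r₂ = λ·B[:,1] = (-0.19841,+0.97985,+0.02286)
r₃ = r₁×r₂ = (-0.19496,-0.06231,+0.97883); SVD([r₁ r₂ r₃]) → R = UVᵀ:
  R  [+0.96053 -0.19841 -0.19496]
  R  [+0.18975 +0.97985 -0.06231]
  R  [+0.20340 +0.02286 +0.97883]
t = (+0.26786, +0.23478, +1.21469) m
tr R = 2.919214; θ = arccos((tr R − 1)/2) = 0.285195 rad = 16.340°
axis k = ((R−Rᵀ)₃₂, (R−Rᵀ)₁₃, (R−Rᵀ)₂₁) / (2 sinθ) = (+0.151361, -0.707966, +0.689836)
rvec = θ·k = (+0.043167, -0.201908, +0.196738)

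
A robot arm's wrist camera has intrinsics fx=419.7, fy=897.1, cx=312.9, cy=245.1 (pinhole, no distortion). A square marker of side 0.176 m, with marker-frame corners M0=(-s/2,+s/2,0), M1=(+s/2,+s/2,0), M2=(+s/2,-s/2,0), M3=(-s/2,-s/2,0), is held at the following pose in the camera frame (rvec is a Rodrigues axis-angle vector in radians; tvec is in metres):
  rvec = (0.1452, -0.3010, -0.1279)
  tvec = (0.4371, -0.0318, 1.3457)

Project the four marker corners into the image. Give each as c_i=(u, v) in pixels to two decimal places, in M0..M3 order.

Intrinsics K: fx=419.7, fy=897.1, cx=312.9, cy=245.1
Marker side s = 0.176 m; corners in marker frame (Z=0):
  M0 = (-0.0880, +0.0880, 0)
  M1 = (+0.0880, +0.0880, 0)
  M2 = (+0.0880, -0.0880, 0)
  M3 = (-0.0880, -0.0880, 0)
rvec = (0.1452, -0.3010, -0.1279), |rvec| = θ = 0.35783 rad = 20.502°
Rodrigues: sinθ=0.35024, 1−cosθ=0.06334; R = I + sinθ·[k]× + (1−cosθ)·[k]×²:
    [+0.94709 +0.10357 -0.30380]
    [-0.14681 +0.98148 -0.12308]
    [+0.28543 +0.16117 +0.94475]
t = (0.4371, -0.0318, 1.3457) m
M0: Pc = R·M0+t = (+0.36287, +0.06749, +1.33476); u = 419.7·(+0.36287)/1.33476 + 312.9 = 427.0000, v = 897.1·(+0.06749)/1.33476 + 245.1 = 290.4597
M1: Pc = R·M1+t = (+0.52956, +0.04165, +1.38500); u = 419.7·(+0.52956)/1.38500 + 312.9 = 473.3731, v = 897.1·(+0.04165)/1.38500 + 245.1 = 272.0784
M2: Pc = R·M2+t = (+0.51133, -0.13109, +1.35664); u = 419.7·(+0.51133)/1.35664 + 312.9 = 471.0893, v = 897.1·(-0.13109)/1.35664 + 245.1 = 158.4148
M3: Pc = R·M3+t = (+0.34464, -0.10525, +1.30640); u = 419.7·(+0.34464)/1.30640 + 312.9 = 423.6214, v = 897.1·(-0.10525)/1.30640 + 245.1 = 172.8245

c0=(427.00, 290.46) c1=(473.37, 272.08) c2=(471.09, 158.41) c3=(423.62, 172.82)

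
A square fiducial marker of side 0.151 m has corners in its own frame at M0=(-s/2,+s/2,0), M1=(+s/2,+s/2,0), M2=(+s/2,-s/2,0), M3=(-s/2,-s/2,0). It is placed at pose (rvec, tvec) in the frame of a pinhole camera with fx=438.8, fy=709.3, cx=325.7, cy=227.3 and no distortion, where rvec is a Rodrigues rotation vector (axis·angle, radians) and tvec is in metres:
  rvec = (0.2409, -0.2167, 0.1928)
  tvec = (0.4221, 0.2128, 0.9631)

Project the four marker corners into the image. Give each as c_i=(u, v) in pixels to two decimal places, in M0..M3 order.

Intrinsics K: fx=438.8, fy=709.3, cx=325.7, cy=227.3
Marker side s = 0.151 m; corners in marker frame (Z=0):
  M0 = (-0.0755, +0.0755, 0)
  M1 = (+0.0755, +0.0755, 0)
  M2 = (+0.0755, -0.0755, 0)
  M3 = (-0.0755, -0.0755, 0)
rvec = (0.2409, -0.2167, 0.1928), |rvec| = θ = 0.37705 rad = 21.603°
Rodrigues: sinθ=0.36818, 1−cosθ=0.07024; R = I + sinθ·[k]× + (1−cosθ)·[k]×²:
    [+0.95843 -0.21406 -0.18865]
    [+0.16247 +0.95296 -0.25588]
    [+0.23455 +0.21459 +0.94812]
t = (0.4221, 0.2128, 0.9631) m
M0: Pc = R·M0+t = (+0.33358, +0.27248, +0.96159); u = 438.8·(+0.33358)/0.96159 + 325.7 = 477.9200, v = 709.3·(+0.27248)/0.96159 + 227.3 = 428.2909
M1: Pc = R·M1+t = (+0.47830, +0.29701, +0.99701); u = 438.8·(+0.47830)/0.99701 + 325.7 = 536.2075, v = 709.3·(+0.29701)/0.99701 + 227.3 = 438.6045
M2: Pc = R·M2+t = (+0.51062, +0.15312, +0.96461); u = 438.8·(+0.51062)/0.96461 + 325.7 = 557.9825, v = 709.3·(+0.15312)/0.96461 + 227.3 = 339.8916
M3: Pc = R·M3+t = (+0.36590, +0.12859, +0.92919); u = 438.8·(+0.36590)/0.92919 + 325.7 = 498.4923, v = 709.3·(+0.12859)/0.92919 + 227.3 = 325.4558

c0=(477.92, 428.29) c1=(536.21, 438.60) c2=(557.98, 339.89) c3=(498.49, 325.46)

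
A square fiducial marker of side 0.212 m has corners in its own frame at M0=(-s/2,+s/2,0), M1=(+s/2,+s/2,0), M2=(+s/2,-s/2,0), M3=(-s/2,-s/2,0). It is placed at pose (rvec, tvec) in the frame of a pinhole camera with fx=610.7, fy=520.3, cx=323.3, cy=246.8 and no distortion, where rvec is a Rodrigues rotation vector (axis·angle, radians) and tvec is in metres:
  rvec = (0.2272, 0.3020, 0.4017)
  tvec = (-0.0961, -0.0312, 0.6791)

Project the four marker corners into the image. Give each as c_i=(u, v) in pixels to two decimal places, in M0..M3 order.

c0=(135.29, 260.83) c1=(287.46, 328.97) c2=(356.33, 178.29) c3=(185.78, 115.74)

Intrinsics K: fx=610.7, fy=520.3, cx=323.3, cy=246.8
Marker side s = 0.212 m; corners in marker frame (Z=0):
  M0 = (-0.1060, +0.1060, 0)
  M1 = (+0.1060, +0.1060, 0)
  M2 = (+0.1060, -0.1060, 0)
  M3 = (-0.1060, -0.1060, 0)
rvec = (0.2272, 0.3020, 0.4017), |rvec| = θ = 0.55153 rad = 31.600°
Rodrigues: sinθ=0.52399, 1−cosθ=0.14828; R = I + sinθ·[k]× + (1−cosθ)·[k]×²:
    [+0.87689 -0.34820 +0.33141]
    [+0.41509 +0.89618 -0.15672]
    [-0.24243 +0.27499 +0.93038]
t = (-0.0961, -0.0312, 0.6791) m
M0: Pc = R·M0+t = (-0.22596, +0.01980, +0.73395); u = 610.7·(-0.22596)/0.73395 + 323.3 = 135.2851, v = 520.3·(+0.01980)/0.73395 + 246.8 = 260.8334
M1: Pc = R·M1+t = (-0.04006, +0.10779, +0.68255); u = 610.7·(-0.04006)/0.68255 + 323.3 = 287.4580, v = 520.3·(+0.10779)/0.68255 + 246.8 = 328.9704
M2: Pc = R·M2+t = (+0.03376, -0.08220, +0.62425); u = 610.7·(+0.03376)/0.62425 + 323.3 = 356.3257, v = 520.3·(-0.08220)/0.62425 + 246.8 = 178.2918
M3: Pc = R·M3+t = (-0.15214, -0.17019, +0.67565); u = 610.7·(-0.15214)/0.67565 + 323.3 = 185.7840, v = 520.3·(-0.17019)/0.67565 + 246.8 = 115.7375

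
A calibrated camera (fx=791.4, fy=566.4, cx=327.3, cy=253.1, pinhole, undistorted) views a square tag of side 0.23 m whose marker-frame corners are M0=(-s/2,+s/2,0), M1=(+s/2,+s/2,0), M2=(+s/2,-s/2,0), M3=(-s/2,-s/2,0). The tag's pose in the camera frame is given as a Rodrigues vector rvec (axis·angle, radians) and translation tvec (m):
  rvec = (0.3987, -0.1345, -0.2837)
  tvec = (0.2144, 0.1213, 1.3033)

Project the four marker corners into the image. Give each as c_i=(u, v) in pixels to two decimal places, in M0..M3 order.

c0=(405.90, 361.69) c1=(532.51, 331.76) c2=(512.15, 246.62) c3=(375.92, 277.61)

Intrinsics K: fx=791.4, fy=566.4, cx=327.3, cy=253.1
Marker side s = 0.23 m; corners in marker frame (Z=0):
  M0 = (-0.1150, +0.1150, 0)
  M1 = (+0.1150, +0.1150, 0)
  M2 = (+0.1150, -0.1150, 0)
  M3 = (-0.1150, -0.1150, 0)
rvec = (0.3987, -0.1345, -0.2837), |rvec| = θ = 0.50748 rad = 29.077°
Rodrigues: sinθ=0.48598, 1−cosθ=0.12603; R = I + sinθ·[k]× + (1−cosθ)·[k]×²:
    [+0.95176 +0.24544 -0.18415]
    [-0.29792 +0.88282 -0.36313]
    [+0.07345 +0.40048 +0.91336]
t = (0.2144, 0.1213, 1.3033) m
M0: Pc = R·M0+t = (+0.13317, +0.25709, +1.34091); u = 791.4·(+0.13317)/1.34091 + 327.3 = 405.8981, v = 566.4·(+0.25709)/1.34091 + 253.1 = 361.6930
M1: Pc = R·M1+t = (+0.35208, +0.18856, +1.35780); u = 791.4·(+0.35208)/1.35780 + 327.3 = 532.5099, v = 566.4·(+0.18856)/1.35780 + 253.1 = 331.7585
M2: Pc = R·M2+t = (+0.29563, -0.01449, +1.26569); u = 791.4·(+0.29563)/1.26569 + 327.3 = 512.1471, v = 566.4·(-0.01449)/1.26569 + 253.1 = 246.6177
M3: Pc = R·M3+t = (+0.07672, +0.05404, +1.24880); u = 791.4·(+0.07672)/1.24880 + 327.3 = 375.9212, v = 566.4·(+0.05404)/1.24880 + 253.1 = 277.6084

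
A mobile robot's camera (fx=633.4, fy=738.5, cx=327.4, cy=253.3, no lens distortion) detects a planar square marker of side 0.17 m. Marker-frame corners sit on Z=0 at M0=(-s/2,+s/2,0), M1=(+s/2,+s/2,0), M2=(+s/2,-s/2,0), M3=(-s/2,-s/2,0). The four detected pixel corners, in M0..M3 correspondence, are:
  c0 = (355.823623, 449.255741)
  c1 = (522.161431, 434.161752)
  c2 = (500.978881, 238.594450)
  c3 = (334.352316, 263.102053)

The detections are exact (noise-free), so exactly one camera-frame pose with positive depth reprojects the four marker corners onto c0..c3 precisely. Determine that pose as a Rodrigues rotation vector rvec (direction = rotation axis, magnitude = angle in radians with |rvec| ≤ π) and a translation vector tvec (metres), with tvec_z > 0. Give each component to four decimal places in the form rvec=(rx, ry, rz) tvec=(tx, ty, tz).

Intrinsics K: fx=633.4, fy=738.5, cx=327.4, cy=253.3
Marker side s = 0.17 m; corners in marker frame (Z=0):
  M0 = (-0.0850, +0.0850, 0)
  M1 = (+0.0850, +0.0850, 0)
  M2 = (+0.0850, -0.0850, 0)
  M3 = (-0.0850, -0.0850, 0)
Detected image corners:
  c0 = (355.823623, 449.255741) px
  c1 = (522.161431, 434.161752) px
  c2 = (500.978881, 238.594450) px
  c3 = (334.352316, 263.102053) px
Planar DLT: solve 8×8 A·h = b for H (H[2,2]=1):
  H  [+857.11018 +145.49662 +426.35294]
  H  [-215.15135 +1138.22523 +346.89777]
  H  [-0.28528 +0.04675 +1.00000]
B = K⁻¹H; ‖b₁‖=1.539729, ‖b₂‖=1.539729; λ = 2/(‖b₁‖+‖b₂‖) = 0.649465, sign → tz>0 ⇒ λ=+0.649465
r₁ = λ·B[:,0] = (+0.97462,-0.12566,-0.18528); r₂ = λ·B[:,1] = (+0.13349,+0.99058,+0.03036)
r₃ = r₁×r₂ = (+0.17972,-0.05432,+0.98222); SVD([r₁ r₂ r₃]) → R = UVᵀ:
  R  [+0.97462 +0.13349 +0.17972]
  R  [-0.12566 +0.99058 -0.05432]
  R  [-0.18528 +0.03036 +0.98222]
t = (+0.10146, +0.08231, +0.64946) m
tr R = 2.947420; θ = arccos((tr R − 1)/2) = 0.229810 rad = 13.167°
axis k = ((R−Rᵀ)₃₂, (R−Rᵀ)₁₃, (R−Rᵀ)₂₁) / (2 sinθ) = (+0.185883, +0.801164, -0.568844)
rvec = θ·k = (+0.042718, +0.184115, -0.130726)

rvec=(0.0427, 0.1841, -0.1307) tvec=(0.1015, 0.0823, 0.6495)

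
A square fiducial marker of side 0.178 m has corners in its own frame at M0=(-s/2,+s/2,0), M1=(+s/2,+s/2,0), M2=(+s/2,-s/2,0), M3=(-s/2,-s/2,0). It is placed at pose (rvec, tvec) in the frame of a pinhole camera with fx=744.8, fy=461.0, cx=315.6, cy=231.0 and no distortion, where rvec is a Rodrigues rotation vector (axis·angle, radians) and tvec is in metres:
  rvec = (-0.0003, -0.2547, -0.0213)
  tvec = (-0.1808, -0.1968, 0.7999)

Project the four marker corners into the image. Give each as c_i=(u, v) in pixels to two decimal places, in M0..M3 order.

Intrinsics K: fx=744.8, fy=461.0, cx=315.6, cy=231.0
Marker side s = 0.178 m; corners in marker frame (Z=0):
  M0 = (-0.0890, +0.0890, 0)
  M1 = (+0.0890, +0.0890, 0)
  M2 = (+0.0890, -0.0890, 0)
  M3 = (-0.0890, -0.0890, 0)
rvec = (-0.0003, -0.2547, -0.0213), |rvec| = θ = 0.25559 rad = 14.644°
Rodrigues: sinθ=0.25282, 1−cosθ=0.03249; R = I + sinθ·[k]× + (1−cosθ)·[k]×²:
    [+0.96751 +0.02111 -0.25193]
    [-0.02103 +0.99977 +0.00299]
    [+0.25194 +0.00240 +0.96774]
t = (-0.1808, -0.1968, 0.7999) m
M0: Pc = R·M0+t = (-0.26503, -0.10595, +0.77769); u = 744.8·(-0.26503)/0.77769 + 315.6 = 61.7787, v = 461.0·(-0.10595)/0.77769 + 231.0 = 168.1959
M1: Pc = R·M1+t = (-0.09281, -0.10969, +0.82254); u = 744.8·(-0.09281)/0.82254 + 315.6 = 231.5588, v = 461.0·(-0.10969)/0.82254 + 231.0 = 169.5219
M2: Pc = R·M2+t = (-0.09657, -0.28765, +0.82211); u = 744.8·(-0.09657)/0.82211 + 315.6 = 228.1114, v = 461.0·(-0.28765)/0.82211 + 231.0 = 69.6985
M3: Pc = R·M3+t = (-0.26879, -0.28391, +0.77726); u = 744.8·(-0.26879)/0.77726 + 315.6 = 58.0390, v = 461.0·(-0.28391)/0.77726 + 231.0 = 62.6123

c0=(61.78, 168.20) c1=(231.56, 169.52) c2=(228.11, 69.70) c3=(58.04, 62.61)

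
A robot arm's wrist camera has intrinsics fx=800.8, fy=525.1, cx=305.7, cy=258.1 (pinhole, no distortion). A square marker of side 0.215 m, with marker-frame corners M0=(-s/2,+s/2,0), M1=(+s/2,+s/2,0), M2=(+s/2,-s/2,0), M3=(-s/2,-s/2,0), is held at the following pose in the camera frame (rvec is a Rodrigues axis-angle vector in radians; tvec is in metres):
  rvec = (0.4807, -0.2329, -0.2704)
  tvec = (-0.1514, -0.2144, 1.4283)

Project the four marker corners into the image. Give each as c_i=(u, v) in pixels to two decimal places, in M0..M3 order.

Intrinsics K: fx=800.8, fy=525.1, cx=305.7, cy=258.1
Marker side s = 0.215 m; corners in marker frame (Z=0):
  M0 = (-0.1075, +0.1075, 0)
  M1 = (+0.1075, +0.1075, 0)
  M2 = (+0.1075, -0.1075, 0)
  M3 = (-0.1075, -0.1075, 0)
rvec = (0.4807, -0.2329, -0.2704), |rvec| = θ = 0.59869 rad = 34.302°
Rodrigues: sinθ=0.56356, 1−cosθ=0.17393; R = I + sinθ·[k]× + (1−cosθ)·[k]×²:
    [+0.93820 +0.20021 -0.28231]
    [-0.30886 +0.85239 -0.42194]
    [+0.15616 +0.48305 +0.86155]
t = (-0.1514, -0.2144, 1.4283) m
M0: Pc = R·M0+t = (-0.23073, -0.08957, +1.46344); u = 800.8·(-0.23073)/1.46344 + 305.7 = 179.4415, v = 525.1·(-0.08957)/1.46344 + 258.1 = 225.9629
M1: Pc = R·M1+t = (-0.02902, -0.15597, +1.49702); u = 800.8·(-0.02902)/1.49702 + 305.7 = 290.1757, v = 525.1·(-0.15597)/1.49702 + 258.1 = 203.3913
M2: Pc = R·M2+t = (-0.07207, -0.33923, +1.39316); u = 800.8·(-0.07207)/1.39316 + 305.7 = 264.2759, v = 525.1·(-0.33923)/1.39316 + 258.1 = 130.2380
M3: Pc = R·M3+t = (-0.27378, -0.27283, +1.35958); u = 800.8·(-0.27378)/1.35958 + 305.7 = 144.4433, v = 525.1·(-0.27283)/1.35958 + 258.1 = 152.7273

c0=(179.44, 225.96) c1=(290.18, 203.39) c2=(264.28, 130.24) c3=(144.44, 152.73)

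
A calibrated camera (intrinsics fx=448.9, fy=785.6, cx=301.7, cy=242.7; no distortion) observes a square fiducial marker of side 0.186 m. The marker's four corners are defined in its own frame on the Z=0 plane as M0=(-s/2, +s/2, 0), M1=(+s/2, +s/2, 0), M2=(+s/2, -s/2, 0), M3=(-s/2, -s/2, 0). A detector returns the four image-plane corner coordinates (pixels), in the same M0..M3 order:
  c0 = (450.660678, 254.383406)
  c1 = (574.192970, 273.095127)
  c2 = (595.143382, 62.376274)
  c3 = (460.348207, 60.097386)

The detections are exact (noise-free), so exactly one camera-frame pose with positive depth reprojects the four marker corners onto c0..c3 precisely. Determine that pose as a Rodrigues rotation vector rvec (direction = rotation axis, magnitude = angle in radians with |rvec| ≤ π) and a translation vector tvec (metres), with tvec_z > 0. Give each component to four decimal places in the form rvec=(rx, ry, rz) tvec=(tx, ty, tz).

Intrinsics K: fx=448.9, fy=785.6, cx=301.7, cy=242.7
Marker side s = 0.186 m; corners in marker frame (Z=0):
  M0 = (-0.0930, +0.0930, 0)
  M1 = (+0.0930, +0.0930, 0)
  M2 = (+0.0930, -0.0930, 0)
  M3 = (-0.0930, -0.0930, 0)
Detected image corners:
  c0 = (450.660678, 254.383406) px
  c1 = (574.192970, 273.095127) px
  c2 = (595.143382, 62.376274) px
  c3 = (460.348207, 60.097386) px
Planar DLT: solve 8×8 A·h = b for H (H[2,2]=1):
  H  [+455.18286 +134.51368 +517.04163]
  H  [-16.25247 +1154.19628 +166.16789]
  H  [-0.45777 +0.41452 +1.00000]
B = K⁻¹H; ‖b₁‖=1.403888, ‖b₂‖=1.403888; λ = 2/(‖b₁‖+‖b₂‖) = 0.712307, sign → tz>0 ⇒ λ=+0.712307
r₁ = λ·B[:,0] = (+0.94143,+0.08600,-0.32607); r₂ = λ·B[:,1] = (+0.01500,+0.95530,+0.29526)
r₃ = r₁×r₂ = (+0.33689,-0.28286,+0.89805); SVD([r₁ r₂ r₃]) → R = UVᵀ:
  R  [+0.94143 +0.01500 +0.33689]
  R  [+0.08600 +0.95530 -0.28286]
  R  [-0.32607 +0.29526 +0.89805]
t = (+0.34170, -0.06939, +0.71231) m
tr R = 2.794775; θ = arccos((tr R − 1)/2) = 0.456984 rad = 26.183°
axis k = ((R−Rᵀ)₃₂, (R−Rᵀ)₁₃, (R−Rᵀ)₂₁) / (2 sinθ) = (+0.655108, +0.751240, +0.080452)
rvec = θ·k = (+0.299374, +0.343304, +0.036765)

rvec=(0.2994, 0.3433, 0.0368) tvec=(0.3417, -0.0694, 0.7123)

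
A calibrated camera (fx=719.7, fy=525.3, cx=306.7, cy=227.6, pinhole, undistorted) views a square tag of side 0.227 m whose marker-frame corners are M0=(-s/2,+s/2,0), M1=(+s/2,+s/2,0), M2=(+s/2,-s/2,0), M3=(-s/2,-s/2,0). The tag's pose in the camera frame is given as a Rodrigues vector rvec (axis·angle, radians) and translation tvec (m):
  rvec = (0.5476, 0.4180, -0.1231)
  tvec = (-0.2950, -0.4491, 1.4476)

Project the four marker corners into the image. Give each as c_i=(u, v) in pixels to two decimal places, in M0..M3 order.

Intrinsics K: fx=719.7, fy=525.3, cx=306.7, cy=227.6
Marker side s = 0.227 m; corners in marker frame (Z=0):
  M0 = (-0.1135, +0.1135, 0)
  M1 = (+0.1135, +0.1135, 0)
  M2 = (+0.1135, -0.1135, 0)
  M3 = (-0.1135, -0.1135, 0)
rvec = (0.5476, 0.4180, -0.1231), |rvec| = θ = 0.69982 rad = 40.097°
Rodrigues: sinθ=0.64408, 1−cosθ=0.23504; R = I + sinθ·[k]× + (1−cosθ)·[k]×²:
    [+0.90887 +0.22315 +0.35236]
    [-0.00344 +0.84881 -0.52868]
    [-0.41706 +0.47929 +0.77223]
t = (-0.2950, -0.4491, 1.4476) m
M0: Pc = R·M0+t = (-0.37283, -0.35237, +1.54934); u = 719.7·(-0.37283)/1.54934 + 306.7 = 133.5125, v = 525.3·(-0.35237)/1.54934 + 227.6 = 108.1298
M1: Pc = R·M1+t = (-0.16652, -0.35315, +1.45466); u = 719.7·(-0.16652)/1.45466 + 306.7 = 224.3158, v = 525.3·(-0.35315)/1.45466 + 227.6 = 100.0723
M2: Pc = R·M2+t = (-0.21717, -0.54583, +1.34586); u = 719.7·(-0.21717)/1.34586 + 306.7 = 190.5684, v = 525.3·(-0.54583)/1.34586 + 227.6 = 14.5584
M3: Pc = R·M3+t = (-0.42348, -0.54505, +1.44054); u = 719.7·(-0.42348)/1.44054 + 306.7 = 95.1249, v = 525.3·(-0.54505)/1.44054 + 227.6 = 28.8445

c0=(133.51, 108.13) c1=(224.32, 100.07) c2=(190.57, 14.56) c3=(95.12, 28.84)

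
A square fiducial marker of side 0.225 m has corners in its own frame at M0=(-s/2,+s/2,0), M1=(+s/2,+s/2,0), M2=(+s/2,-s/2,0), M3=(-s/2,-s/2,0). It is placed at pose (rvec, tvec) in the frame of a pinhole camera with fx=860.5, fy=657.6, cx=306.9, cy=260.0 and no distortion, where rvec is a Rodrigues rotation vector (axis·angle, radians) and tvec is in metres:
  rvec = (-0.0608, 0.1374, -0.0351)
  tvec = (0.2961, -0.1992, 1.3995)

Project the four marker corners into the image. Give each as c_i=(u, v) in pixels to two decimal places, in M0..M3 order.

c0=(421.94, 221.43) c1=(563.67, 216.37) c2=(556.77, 110.73) c3=(416.60, 118.00)

Intrinsics K: fx=860.5, fy=657.6, cx=306.9, cy=260.0
Marker side s = 0.225 m; corners in marker frame (Z=0):
  M0 = (-0.1125, +0.1125, 0)
  M1 = (+0.1125, +0.1125, 0)
  M2 = (+0.1125, -0.1125, 0)
  M3 = (-0.1125, -0.1125, 0)
rvec = (-0.0608, 0.1374, -0.0351), |rvec| = θ = 0.15430 rad = 8.841°
Rodrigues: sinθ=0.15368, 1−cosθ=0.01188; R = I + sinθ·[k]× + (1−cosθ)·[k]×²:
    [+0.98996 +0.03079 +0.13792]
    [-0.03913 +0.99754 +0.05815]
    [-0.13579 -0.06297 +0.98873]
t = (0.2961, -0.1992, 1.3995) m
M0: Pc = R·M0+t = (+0.18819, -0.08257, +1.40769); u = 860.5·(+0.18819)/1.40769 + 306.9 = 421.9394, v = 657.6·(-0.08257)/1.40769 + 260.0 = 221.4255
M1: Pc = R·M1+t = (+0.41094, -0.09138, +1.37714); u = 860.5·(+0.41094)/1.37714 + 306.9 = 563.6711, v = 657.6·(-0.09138)/1.37714 + 260.0 = 216.3656
M2: Pc = R·M2+t = (+0.40401, -0.31583, +1.39131); u = 860.5·(+0.40401)/1.39131 + 306.9 = 556.7714, v = 657.6·(-0.31583)/1.39131 + 260.0 = 110.7254
M3: Pc = R·M3+t = (+0.18126, -0.30702, +1.42186); u = 860.5·(+0.18126)/1.42186 + 306.9 = 416.6003, v = 657.6·(-0.30702)/1.42186 + 260.0 = 118.0049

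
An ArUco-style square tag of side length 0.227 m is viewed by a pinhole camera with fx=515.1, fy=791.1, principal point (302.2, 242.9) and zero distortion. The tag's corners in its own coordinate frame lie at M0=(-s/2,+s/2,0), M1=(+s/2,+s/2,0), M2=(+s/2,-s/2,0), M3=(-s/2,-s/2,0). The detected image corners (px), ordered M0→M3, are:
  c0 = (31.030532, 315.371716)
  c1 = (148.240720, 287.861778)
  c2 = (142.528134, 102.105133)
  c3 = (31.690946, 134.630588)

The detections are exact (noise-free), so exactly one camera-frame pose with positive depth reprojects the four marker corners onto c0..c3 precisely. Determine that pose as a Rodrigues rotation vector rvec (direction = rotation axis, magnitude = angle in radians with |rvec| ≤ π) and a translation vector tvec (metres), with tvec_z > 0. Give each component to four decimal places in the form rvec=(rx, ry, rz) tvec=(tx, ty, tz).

rvec=(-0.2200, 0.1678, -0.1348) tvec=(-0.3916, -0.0417, 0.9386)

Intrinsics K: fx=515.1, fy=791.1, cx=302.2, cy=242.9
Marker side s = 0.227 m; corners in marker frame (Z=0):
  M0 = (-0.1135, +0.1135, 0)
  M1 = (+0.1135, +0.1135, 0)
  M2 = (+0.1135, -0.1135, 0)
  M3 = (-0.1135, -0.1135, 0)
Detected image corners:
  c0 = (31.030532, 315.371716) px
  c1 = (148.240720, 287.861778) px
  c2 = (142.528134, 102.105133) px
  c3 = (31.690946, 134.630588) px
Planar DLT: solve 8×8 A·h = b for H (H[2,2]=1):
  H  [+487.75215 -10.57250 +87.30037]
  H  [-166.20755 +756.10438 +207.74182]
  H  [-0.16032 -0.24267 +1.00000]
B = K⁻¹H; ‖b₁‖=1.065455, ‖b₂‖=1.065455; λ = 2/(‖b₁‖+‖b₂‖) = 0.938566, sign → tz>0 ⇒ λ=+0.938566
r₁ = λ·B[:,0] = (+0.97702,-0.15099,-0.15047); r₂ = λ·B[:,1] = (+0.11436,+0.96698,-0.22776)
r₃ = r₁×r₂ = (+0.17989,+0.20532,+0.96202); SVD([r₁ r₂ r₃]) → R = UVᵀ:
  R  [+0.97702 +0.11436 +0.17989]
  R  [-0.15099 +0.96698 +0.20532]
  R  [-0.15047 -0.22776 +0.96202]
t = (-0.39157, -0.04171, +0.93857) m
tr R = 2.906015; θ = arccos((tr R − 1)/2) = 0.307784 rad = 17.635°
axis k = ((R−Rᵀ)₃₂, (R−Rᵀ)₁₃, (R−Rᵀ)₂₁) / (2 sinθ) = (-0.714773, +0.545258, -0.437942)
rvec = θ·k = (-0.219995, +0.167821, -0.134791)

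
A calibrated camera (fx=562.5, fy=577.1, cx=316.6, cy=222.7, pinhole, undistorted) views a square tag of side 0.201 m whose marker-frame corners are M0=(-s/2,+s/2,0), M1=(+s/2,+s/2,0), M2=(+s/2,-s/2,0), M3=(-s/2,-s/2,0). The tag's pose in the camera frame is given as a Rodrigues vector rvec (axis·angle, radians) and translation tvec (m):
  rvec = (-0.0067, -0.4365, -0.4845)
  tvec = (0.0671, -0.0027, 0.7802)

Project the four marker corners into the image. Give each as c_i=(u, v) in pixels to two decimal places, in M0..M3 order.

c0=(341.15, 324.11) c1=(446.89, 251.35) c2=(386.97, 125.29) c3=(271.70, 185.81)

Intrinsics K: fx=562.5, fy=577.1, cx=316.6, cy=222.7
Marker side s = 0.201 m; corners in marker frame (Z=0):
  M0 = (-0.1005, +0.1005, 0)
  M1 = (+0.1005, +0.1005, 0)
  M2 = (+0.1005, -0.1005, 0)
  M3 = (-0.1005, -0.1005, 0)
rvec = (-0.0067, -0.4365, -0.4845), |rvec| = θ = 0.65216 rad = 37.366°
Rodrigues: sinθ=0.60691, 1−cosθ=0.20523; R = I + sinθ·[k]× + (1−cosθ)·[k]×²:
    [+0.79479 +0.45229 -0.40464]
    [-0.44947 +0.88671 +0.10828]
    [+0.40778 +0.09581 +0.90804]
t = (0.0671, -0.0027, 0.7802) m
M0: Pc = R·M0+t = (+0.03268, +0.13159, +0.74885); u = 562.5·(+0.03268)/0.74885 + 316.6 = 341.1464, v = 577.1·(+0.13159)/0.74885 + 222.7 = 324.1067
M1: Pc = R·M1+t = (+0.19243, +0.04124, +0.83081); u = 562.5·(+0.19243)/0.83081 + 316.6 = 446.8860, v = 577.1·(+0.04124)/0.83081 + 222.7 = 251.3482
M2: Pc = R·M2+t = (+0.10152, -0.13699, +0.81155); u = 562.5·(+0.10152)/0.81155 + 316.6 = 386.9663, v = 577.1·(-0.13699)/0.81155 + 222.7 = 125.2885
M3: Pc = R·M3+t = (-0.05823, -0.04664, +0.72959); u = 562.5·(-0.05823)/0.72959 + 316.6 = 271.7042, v = 577.1·(-0.04664)/0.72959 + 222.7 = 185.8058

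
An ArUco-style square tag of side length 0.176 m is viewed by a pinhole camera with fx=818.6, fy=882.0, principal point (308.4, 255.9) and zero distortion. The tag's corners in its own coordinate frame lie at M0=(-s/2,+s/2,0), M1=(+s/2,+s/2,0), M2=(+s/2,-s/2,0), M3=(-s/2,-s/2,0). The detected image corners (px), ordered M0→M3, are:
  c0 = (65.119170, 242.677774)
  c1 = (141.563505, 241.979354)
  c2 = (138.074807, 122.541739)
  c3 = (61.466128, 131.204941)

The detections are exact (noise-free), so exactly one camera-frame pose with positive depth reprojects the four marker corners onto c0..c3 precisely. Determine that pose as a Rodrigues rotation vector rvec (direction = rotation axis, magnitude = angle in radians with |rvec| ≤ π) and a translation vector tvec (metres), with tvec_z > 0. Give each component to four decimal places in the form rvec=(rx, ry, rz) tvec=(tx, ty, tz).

Intrinsics K: fx=818.6, fy=882.0, cx=308.4, cy=255.9
Marker side s = 0.176 m; corners in marker frame (Z=0):
  M0 = (-0.0880, +0.0880, 0)
  M1 = (+0.0880, +0.0880, 0)
  M2 = (+0.0880, -0.0880, 0)
  M3 = (-0.0880, -0.0880, 0)
Detected image corners:
  c0 = (65.119170, 242.677774) px
  c1 = (141.563505, 241.979354) px
  c2 = (138.074807, 122.541739) px
  c3 = (61.466128, 131.204941) px
Planar DLT: solve 8×8 A·h = b for H (H[2,2]=1):
  H  [+395.12736 +23.39586 +100.24503]
  H  [-98.66431 +660.83575 +184.83603]
  H  [-0.39073 +0.03043 +1.00000]
B = K⁻¹H; ‖b₁‖=0.741240, ‖b₂‖=0.741240; λ = 2/(‖b₁‖+‖b₂‖) = 1.349091, sign → tz>0 ⇒ λ=+1.349091
r₁ = λ·B[:,0] = (+0.84978,+0.00202,-0.52713); r₂ = λ·B[:,1] = (+0.02309,+0.99889,+0.04106)
r₃ = r₁×r₂ = (+0.52663,-0.04706,+0.84879); SVD([r₁ r₂ r₃]) → R = UVᵀ:
  R  [+0.84978 +0.02309 +0.52663]
  R  [+0.00202 +0.99889 -0.04706]
  R  [-0.52713 +0.04106 +0.84879]
t = (-0.34305, -0.10870, +1.34909) m
tr R = 2.697461; θ = arccos((tr R − 1)/2) = 0.557216 rad = 31.926°
axis k = ((R−Rᵀ)₃₂, (R−Rᵀ)₁₃, (R−Rᵀ)₂₁) / (2 sinθ) = (+0.083317, +0.996324, -0.019916)
rvec = θ·k = (+0.046426, +0.555168, -0.011097)

rvec=(0.0464, 0.5552, -0.0111) tvec=(-0.3430, -0.1087, 1.3491)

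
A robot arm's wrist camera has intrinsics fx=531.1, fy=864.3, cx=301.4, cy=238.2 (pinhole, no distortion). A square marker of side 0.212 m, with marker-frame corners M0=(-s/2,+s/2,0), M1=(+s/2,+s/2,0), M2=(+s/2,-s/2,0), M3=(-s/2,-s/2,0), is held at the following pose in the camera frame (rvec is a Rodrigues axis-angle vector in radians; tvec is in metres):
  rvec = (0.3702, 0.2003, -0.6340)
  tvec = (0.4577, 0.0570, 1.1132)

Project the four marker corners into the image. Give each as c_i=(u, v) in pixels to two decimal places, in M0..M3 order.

Intrinsics K: fx=531.1, fy=864.3, cx=301.4, cy=238.2
Marker side s = 0.212 m; corners in marker frame (Z=0):
  M0 = (-0.1060, +0.1060, 0)
  M1 = (+0.1060, +0.1060, 0)
  M2 = (+0.1060, -0.1060, 0)
  M3 = (-0.1060, -0.1060, 0)
rvec = (0.3702, 0.2003, -0.6340), |rvec| = θ = 0.76100 rad = 43.602°
Rodrigues: sinθ=0.68965, 1−cosθ=0.27585; R = I + sinθ·[k]× + (1−cosθ)·[k]×²:
    [+0.78943 +0.60987 +0.06972]
    [-0.53923 +0.74326 -0.39598]
    [-0.29332 +0.27500 +0.91561]
t = (0.4577, 0.0570, 1.1132) m
M0: Pc = R·M0+t = (+0.43867, +0.19294, +1.17344); u = 531.1·(+0.43867)/1.17344 + 301.4 = 499.9411, v = 864.3·(+0.19294)/1.17344 + 238.2 = 380.3130
M1: Pc = R·M1+t = (+0.60603, +0.07863, +1.11126); u = 531.1·(+0.60603)/1.11126 + 301.4 = 591.0359, v = 864.3·(+0.07863)/1.11126 + 238.2 = 299.3530
M2: Pc = R·M2+t = (+0.47673, -0.07894, +1.05296); u = 531.1·(+0.47673)/1.05296 + 301.4 = 541.8583, v = 864.3·(-0.07894)/1.05296 + 238.2 = 173.4005
M3: Pc = R·M3+t = (+0.30937, +0.03537, +1.11514); u = 531.1·(+0.30937)/1.11514 + 301.4 = 448.7433, v = 864.3·(+0.03537)/1.11514 + 238.2 = 265.6166

c0=(499.94, 380.31) c1=(591.04, 299.35) c2=(541.86, 173.40) c3=(448.74, 265.62)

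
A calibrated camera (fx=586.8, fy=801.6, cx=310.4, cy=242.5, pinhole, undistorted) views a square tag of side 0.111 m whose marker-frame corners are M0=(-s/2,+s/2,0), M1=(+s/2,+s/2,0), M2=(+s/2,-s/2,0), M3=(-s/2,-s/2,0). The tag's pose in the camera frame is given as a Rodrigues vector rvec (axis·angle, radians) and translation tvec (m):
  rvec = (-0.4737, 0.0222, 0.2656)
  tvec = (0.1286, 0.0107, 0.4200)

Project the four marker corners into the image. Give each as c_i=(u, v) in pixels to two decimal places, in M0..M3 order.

c0=(399.53, 331.69) c1=(562.61, 390.18) c2=(572.28, 200.49) c3=(427.04, 152.33)

Intrinsics K: fx=586.8, fy=801.6, cx=310.4, cy=242.5
Marker side s = 0.111 m; corners in marker frame (Z=0):
  M0 = (-0.0555, +0.0555, 0)
  M1 = (+0.0555, +0.0555, 0)
  M2 = (+0.0555, -0.0555, 0)
  M3 = (-0.0555, -0.0555, 0)
rvec = (-0.4737, 0.0222, 0.2656), |rvec| = θ = 0.54353 rad = 31.142°
Rodrigues: sinθ=0.51716, 1−cosθ=0.14411; R = I + sinθ·[k]× + (1−cosθ)·[k]×²:
    [+0.96535 -0.25784 -0.04025]
    [+0.24758 +0.85613 +0.45359]
    [-0.08250 -0.44784 +0.89030]
t = (0.1286, 0.0107, 0.4200) m
M0: Pc = R·M0+t = (+0.06071, +0.04447, +0.39972); u = 586.8·(+0.06071)/0.39972 + 310.4 = 399.5274, v = 801.6·(+0.04447)/0.39972 + 242.5 = 331.6879
M1: Pc = R·M1+t = (+0.16787, +0.07196, +0.39057); u = 586.8·(+0.16787)/0.39057 + 310.4 = 562.6083, v = 801.6·(+0.07196)/0.39057 + 242.5 = 390.1828
M2: Pc = R·M2+t = (+0.19649, -0.02307, +0.44028); u = 586.8·(+0.19649)/0.44028 + 310.4 = 572.2778, v = 801.6·(-0.02307)/0.44028 + 242.5 = 200.4895
M3: Pc = R·M3+t = (+0.08933, -0.05056, +0.44943); u = 586.8·(+0.08933)/0.44943 + 310.4 = 427.0377, v = 801.6·(-0.05056)/0.44943 + 242.5 = 152.3295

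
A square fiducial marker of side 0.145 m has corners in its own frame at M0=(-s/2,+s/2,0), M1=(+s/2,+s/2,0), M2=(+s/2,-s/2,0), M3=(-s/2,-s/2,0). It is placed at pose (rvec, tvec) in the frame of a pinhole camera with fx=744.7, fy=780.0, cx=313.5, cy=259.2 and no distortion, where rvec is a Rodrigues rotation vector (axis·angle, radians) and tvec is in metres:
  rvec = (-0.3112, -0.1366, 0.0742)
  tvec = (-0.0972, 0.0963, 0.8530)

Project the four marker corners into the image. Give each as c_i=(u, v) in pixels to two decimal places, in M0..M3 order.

c0=(157.08, 409.50) c1=(287.49, 418.96) c2=(295.12, 289.43) c3=(171.63, 277.81)

Intrinsics K: fx=744.7, fy=780.0, cx=313.5, cy=259.2
Marker side s = 0.145 m; corners in marker frame (Z=0):
  M0 = (-0.0725, +0.0725, 0)
  M1 = (+0.0725, +0.0725, 0)
  M2 = (+0.0725, -0.0725, 0)
  M3 = (-0.0725, -0.0725, 0)
rvec = (-0.3112, -0.1366, 0.0742), |rvec| = θ = 0.34787 rad = 19.931°
Rodrigues: sinθ=0.34089, 1−cosθ=0.05990; R = I + sinθ·[k]× + (1−cosθ)·[k]×²:
    [+0.98804 -0.05167 -0.14529]
    [+0.09375 +0.94934 +0.29994]
    [+0.12243 -0.30998 +0.94283]
t = (-0.0972, 0.0963, 0.8530) m
M0: Pc = R·M0+t = (-0.17258, +0.15833, +0.82165); u = 744.7·(-0.17258)/0.82165 + 313.5 = 157.0836, v = 780.0·(+0.15833)/0.82165 + 259.2 = 409.5040
M1: Pc = R·M1+t = (-0.02931, +0.17192, +0.83940); u = 744.7·(-0.02931)/0.83940 + 313.5 = 287.4938, v = 780.0·(+0.17192)/0.83940 + 259.2 = 418.9575
M2: Pc = R·M2+t = (-0.02182, +0.03427, +0.88435); u = 744.7·(-0.02182)/0.88435 + 313.5 = 295.1248, v = 780.0·(+0.03427)/0.88435 + 259.2 = 289.4264
M3: Pc = R·M3+t = (-0.16509, +0.02068, +0.86660); u = 744.7·(-0.16509)/0.86660 + 313.5 = 171.6347, v = 780.0·(+0.02068)/0.86660 + 259.2 = 277.8097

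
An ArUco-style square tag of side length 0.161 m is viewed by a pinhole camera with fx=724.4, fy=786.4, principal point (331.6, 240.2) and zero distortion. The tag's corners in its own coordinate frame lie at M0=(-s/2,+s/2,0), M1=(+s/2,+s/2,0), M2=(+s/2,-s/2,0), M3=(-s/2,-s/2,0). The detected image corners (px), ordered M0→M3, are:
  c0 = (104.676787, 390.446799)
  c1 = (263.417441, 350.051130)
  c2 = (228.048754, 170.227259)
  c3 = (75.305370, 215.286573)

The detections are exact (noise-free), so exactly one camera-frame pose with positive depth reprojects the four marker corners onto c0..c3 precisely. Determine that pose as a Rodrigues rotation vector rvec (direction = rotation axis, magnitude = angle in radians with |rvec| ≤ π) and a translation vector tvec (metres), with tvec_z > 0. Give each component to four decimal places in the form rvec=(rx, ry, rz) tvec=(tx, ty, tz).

rvec=(-0.1185, 0.1624, -0.2362) tvec=(-0.1583, 0.0355, 0.6939)

Intrinsics K: fx=724.4, fy=786.4, cx=331.6, cy=240.2
Marker side s = 0.161 m; corners in marker frame (Z=0):
  M0 = (-0.0805, +0.0805, 0)
  M1 = (+0.0805, +0.0805, 0)
  M2 = (+0.0805, -0.0805, 0)
  M3 = (-0.0805, -0.0805, 0)
Detected image corners:
  c0 = (104.676787, 390.446799) px
  c1 = (263.417441, 350.051130) px
  c2 = (228.048754, 170.227259) px
  c3 = (75.305370, 215.286573) px
Planar DLT: solve 8×8 A·h = b for H (H[2,2]=1):
  H  [+931.75441 +167.92770 +166.28938]
  H  [-324.80412 +1047.16241 +280.46803]
  H  [-0.21026 -0.19548 +1.00000]
B = K⁻¹H; ‖b₁‖=1.441233, ‖b₂‖=1.441233; λ = 2/(‖b₁‖+‖b₂‖) = 0.693850, sign → tz>0 ⇒ λ=+0.693850
r₁ = λ·B[:,0] = (+0.95924,-0.24202,-0.14589); r₂ = λ·B[:,1] = (+0.22293,+0.96535,-0.13563)
r₃ = r₁×r₂ = (+0.17366,+0.09758,+0.97996); SVD([r₁ r₂ r₃]) → R = UVᵀ:
  R  [+0.95924 +0.22293 +0.17366]
  R  [-0.24202 +0.96535 +0.09758]
  R  [-0.14589 -0.13563 +0.97996]
t = (-0.15834, +0.03553, +0.69385) m
tr R = 2.904553; θ = arccos((tr R − 1)/2) = 0.310187 rad = 17.772°
axis k = ((R−Rᵀ)₃₂, (R−Rᵀ)₁₃, (R−Rᵀ)₂₁) / (2 sinθ) = (-0.382021, +0.523439, -0.761625)
rvec = θ·k = (-0.118498, +0.162364, -0.236246)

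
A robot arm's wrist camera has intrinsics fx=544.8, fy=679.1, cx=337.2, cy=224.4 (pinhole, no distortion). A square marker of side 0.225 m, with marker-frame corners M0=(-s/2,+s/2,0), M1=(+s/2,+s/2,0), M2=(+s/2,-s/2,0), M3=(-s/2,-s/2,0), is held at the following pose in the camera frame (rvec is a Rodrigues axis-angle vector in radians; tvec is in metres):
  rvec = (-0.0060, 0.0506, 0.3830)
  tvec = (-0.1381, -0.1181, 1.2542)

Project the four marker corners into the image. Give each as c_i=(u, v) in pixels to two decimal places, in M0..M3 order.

Intrinsics K: fx=544.8, fy=679.1, cx=337.2, cy=224.4
Marker side s = 0.225 m; corners in marker frame (Z=0):
  M0 = (-0.1125, +0.1125, 0)
  M1 = (+0.1125, +0.1125, 0)
  M2 = (+0.1125, -0.1125, 0)
  M3 = (-0.1125, -0.1125, 0)
rvec = (-0.0060, 0.0506, 0.3830), |rvec| = θ = 0.38637 rad = 22.138°
Rodrigues: sinθ=0.37683, 1−cosθ=0.07372; R = I + sinθ·[k]× + (1−cosθ)·[k]×²:
    [+0.92630 -0.37369 +0.04822]
    [+0.37339 +0.92755 +0.01542]
    [-0.05049 +0.00372 +0.99872]
t = (-0.1381, -0.1181, 1.2542) m
M0: Pc = R·M0+t = (-0.28435, -0.05576, +1.26030); u = 544.8·(-0.28435)/1.26030 + 337.2 = 214.2820, v = 679.1·(-0.05576)/1.26030 + 224.4 = 194.3555
M1: Pc = R·M1+t = (-0.07593, +0.02826, +1.24894); u = 544.8·(-0.07593)/1.24894 + 337.2 = 304.0778, v = 679.1·(+0.02826)/1.24894 + 224.4 = 239.7637
M2: Pc = R·M2+t = (+0.00815, -0.18044, +1.24810); u = 544.8·(+0.00815)/1.24810 + 337.2 = 340.7570, v = 679.1·(-0.18044)/1.24810 + 224.4 = 126.2202
M3: Pc = R·M3+t = (-0.20027, -0.26446, +1.25946); u = 544.8·(-0.20027)/1.25946 + 337.2 = 250.5707, v = 679.1·(-0.26446)/1.25946 + 224.4 = 81.8059

c0=(214.28, 194.36) c1=(304.08, 239.76) c2=(340.76, 126.22) c3=(250.57, 81.81)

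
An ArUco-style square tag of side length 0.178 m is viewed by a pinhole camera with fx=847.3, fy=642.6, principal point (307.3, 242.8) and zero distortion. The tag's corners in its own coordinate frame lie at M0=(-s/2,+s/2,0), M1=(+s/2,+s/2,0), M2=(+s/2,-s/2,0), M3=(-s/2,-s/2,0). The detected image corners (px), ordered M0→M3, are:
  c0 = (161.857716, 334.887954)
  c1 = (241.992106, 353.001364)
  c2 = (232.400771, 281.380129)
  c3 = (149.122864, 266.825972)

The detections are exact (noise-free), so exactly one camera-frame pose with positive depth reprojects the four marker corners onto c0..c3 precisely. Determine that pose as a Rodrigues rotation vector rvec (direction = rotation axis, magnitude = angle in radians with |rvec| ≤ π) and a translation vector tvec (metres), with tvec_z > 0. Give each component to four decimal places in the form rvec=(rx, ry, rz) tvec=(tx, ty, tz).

Intrinsics K: fx=847.3, fy=642.6, cx=307.3, cy=242.8
Marker side s = 0.178 m; corners in marker frame (Z=0):
  M0 = (-0.0890, +0.0890, 0)
  M1 = (+0.0890, +0.0890, 0)
  M2 = (+0.0890, -0.0890, 0)
  M3 = (-0.0890, -0.0890, 0)
Detected image corners:
  c0 = (161.857716, 334.887954) px
  c1 = (241.992106, 353.001364) px
  c2 = (232.400771, 281.380129) px
  c3 = (149.122864, 266.825972) px
Planar DLT: solve 8×8 A·h = b for H (H[2,2]=1):
  H  [+390.49454 +114.76013 +195.20916]
  H  [-15.53349 +473.54369 +309.59045]
  H  [-0.34797 +0.26368 +1.00000]
B = K⁻¹H; ‖b₁‖=0.690833, ‖b₂‖=0.690833; λ = 2/(‖b₁‖+‖b₂‖) = 1.447528, sign → tz>0 ⇒ λ=+1.447528
r₁ = λ·B[:,0] = (+0.84980,+0.15533,-0.50370); r₂ = λ·B[:,1] = (+0.05762,+0.92249,+0.38169)
r₃ = r₁×r₂ = (+0.52394,-0.35339,+0.77499); SVD([r₁ r₂ r₃]) → R = UVᵀ:
  R  [+0.84980 +0.05762 +0.52394]
  R  [+0.15533 +0.92249 -0.35339]
  R  [-0.50370 +0.38169 +0.77499]
t = (-0.19150, +0.15045, +1.44753) m
tr R = 2.547280; θ = arccos((tr R − 1)/2) = 0.686230 rad = 39.318°
axis k = ((R−Rᵀ)₃₂, (R−Rᵀ)₁₃, (R−Rᵀ)₂₁) / (2 sinθ) = (+0.580057, +0.810919, +0.077097)
rvec = θ·k = (+0.398052, +0.556477, +0.052906)

rvec=(0.3981, 0.5565, 0.0529) tvec=(-0.1915, 0.1505, 1.4475)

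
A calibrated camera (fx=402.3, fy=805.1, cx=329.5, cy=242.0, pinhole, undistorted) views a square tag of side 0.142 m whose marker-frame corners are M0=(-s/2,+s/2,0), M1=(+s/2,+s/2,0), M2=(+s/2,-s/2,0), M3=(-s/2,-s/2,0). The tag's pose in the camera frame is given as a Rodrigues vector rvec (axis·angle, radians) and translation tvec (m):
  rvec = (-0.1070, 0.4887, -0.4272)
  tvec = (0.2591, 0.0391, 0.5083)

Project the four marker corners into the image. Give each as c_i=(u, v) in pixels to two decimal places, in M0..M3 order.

c0=(505.00, 446.72) c1=(626.47, 369.66) c2=(566.12, 151.57) c3=(457.58, 248.87)

Intrinsics K: fx=402.3, fy=805.1, cx=329.5, cy=242.0
Marker side s = 0.142 m; corners in marker frame (Z=0):
  M0 = (-0.0710, +0.0710, 0)
  M1 = (+0.0710, +0.0710, 0)
  M2 = (+0.0710, -0.0710, 0)
  M3 = (-0.0710, -0.0710, 0)
rvec = (-0.1070, 0.4887, -0.4272), |rvec| = θ = 0.65786 rad = 37.692°
Rodrigues: sinθ=0.61142, 1−cosθ=0.20870; R = I + sinθ·[k]× + (1−cosθ)·[k]×²:
    [+0.79683 +0.37183 +0.47625]
    [-0.42226 +0.90647 -0.00123]
    [-0.43216 -0.20012 +0.87931]
t = (0.2591, 0.0391, 0.5083) m
M0: Pc = R·M0+t = (+0.22893, +0.13344, +0.52477); u = 402.3·(+0.22893)/0.52477 + 329.5 = 504.9975, v = 805.1·(+0.13344)/0.52477 + 242.0 = 446.7215
M1: Pc = R·M1+t = (+0.34207, +0.07348, +0.46341); u = 402.3·(+0.34207)/0.46341 + 329.5 = 626.4665, v = 805.1·(+0.07348)/0.46341 + 242.0 = 369.6584
M2: Pc = R·M2+t = (+0.28927, -0.05524, +0.49183); u = 402.3·(+0.28927)/0.49183 + 329.5 = 566.1190, v = 805.1·(-0.05524)/0.49183 + 242.0 = 151.5738
M3: Pc = R·M3+t = (+0.17613, +0.00472, +0.55319); u = 402.3·(+0.17613)/0.55319 + 329.5 = 457.5844, v = 805.1·(+0.00472)/0.55319 + 242.0 = 248.8709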